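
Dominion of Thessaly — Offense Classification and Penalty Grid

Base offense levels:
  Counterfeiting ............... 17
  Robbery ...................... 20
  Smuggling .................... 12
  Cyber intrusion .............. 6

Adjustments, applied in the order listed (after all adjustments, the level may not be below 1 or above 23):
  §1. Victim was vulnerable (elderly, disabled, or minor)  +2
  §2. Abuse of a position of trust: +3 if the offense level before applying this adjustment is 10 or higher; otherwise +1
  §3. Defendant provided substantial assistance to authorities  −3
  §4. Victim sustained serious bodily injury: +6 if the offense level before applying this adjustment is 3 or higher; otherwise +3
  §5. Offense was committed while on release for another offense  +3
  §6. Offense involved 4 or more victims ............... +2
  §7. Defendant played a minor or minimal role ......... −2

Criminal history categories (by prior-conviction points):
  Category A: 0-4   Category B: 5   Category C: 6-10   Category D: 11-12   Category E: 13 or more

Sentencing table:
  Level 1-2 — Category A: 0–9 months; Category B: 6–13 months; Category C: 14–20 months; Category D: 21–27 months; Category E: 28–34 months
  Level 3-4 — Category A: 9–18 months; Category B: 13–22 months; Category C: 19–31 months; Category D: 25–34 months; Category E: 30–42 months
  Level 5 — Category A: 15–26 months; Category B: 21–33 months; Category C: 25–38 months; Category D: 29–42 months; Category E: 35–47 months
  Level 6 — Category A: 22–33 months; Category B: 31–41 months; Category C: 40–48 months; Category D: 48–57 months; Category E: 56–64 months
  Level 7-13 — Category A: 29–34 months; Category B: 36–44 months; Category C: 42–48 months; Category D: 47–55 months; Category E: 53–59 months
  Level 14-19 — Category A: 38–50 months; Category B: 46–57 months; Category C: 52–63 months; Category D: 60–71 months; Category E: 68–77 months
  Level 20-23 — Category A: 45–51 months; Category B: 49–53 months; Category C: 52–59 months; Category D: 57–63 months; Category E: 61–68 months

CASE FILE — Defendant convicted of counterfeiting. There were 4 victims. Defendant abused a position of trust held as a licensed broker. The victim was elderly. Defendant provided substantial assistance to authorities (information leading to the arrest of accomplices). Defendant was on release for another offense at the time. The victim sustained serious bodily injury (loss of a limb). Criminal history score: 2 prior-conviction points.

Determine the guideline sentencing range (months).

45-51 months

Base offense level for counterfeiting: 17.
§1 applies: 17 + 2 = 19.
§2 applies (level before this adjustment is 19 ≥ 10, so +3): 19 + 3 = 22.
§3 applies: 22 − 3 = 19.
§4 applies (level before this adjustment is 19 ≥ 3, so +6): 19 + 6 = 25.
§5 applies: 25 + 3 = 28.
§6 applies: 28 + 2 = 30.
Level 30 exceeds the maximum of 23; capped at 23.
Final offense level: 23.
Criminal history: 2 prior points → Category A (0-4).
Level 23 falls in the 20-23 band.
Grid: Level 20-23 × Category A = 45-51 months.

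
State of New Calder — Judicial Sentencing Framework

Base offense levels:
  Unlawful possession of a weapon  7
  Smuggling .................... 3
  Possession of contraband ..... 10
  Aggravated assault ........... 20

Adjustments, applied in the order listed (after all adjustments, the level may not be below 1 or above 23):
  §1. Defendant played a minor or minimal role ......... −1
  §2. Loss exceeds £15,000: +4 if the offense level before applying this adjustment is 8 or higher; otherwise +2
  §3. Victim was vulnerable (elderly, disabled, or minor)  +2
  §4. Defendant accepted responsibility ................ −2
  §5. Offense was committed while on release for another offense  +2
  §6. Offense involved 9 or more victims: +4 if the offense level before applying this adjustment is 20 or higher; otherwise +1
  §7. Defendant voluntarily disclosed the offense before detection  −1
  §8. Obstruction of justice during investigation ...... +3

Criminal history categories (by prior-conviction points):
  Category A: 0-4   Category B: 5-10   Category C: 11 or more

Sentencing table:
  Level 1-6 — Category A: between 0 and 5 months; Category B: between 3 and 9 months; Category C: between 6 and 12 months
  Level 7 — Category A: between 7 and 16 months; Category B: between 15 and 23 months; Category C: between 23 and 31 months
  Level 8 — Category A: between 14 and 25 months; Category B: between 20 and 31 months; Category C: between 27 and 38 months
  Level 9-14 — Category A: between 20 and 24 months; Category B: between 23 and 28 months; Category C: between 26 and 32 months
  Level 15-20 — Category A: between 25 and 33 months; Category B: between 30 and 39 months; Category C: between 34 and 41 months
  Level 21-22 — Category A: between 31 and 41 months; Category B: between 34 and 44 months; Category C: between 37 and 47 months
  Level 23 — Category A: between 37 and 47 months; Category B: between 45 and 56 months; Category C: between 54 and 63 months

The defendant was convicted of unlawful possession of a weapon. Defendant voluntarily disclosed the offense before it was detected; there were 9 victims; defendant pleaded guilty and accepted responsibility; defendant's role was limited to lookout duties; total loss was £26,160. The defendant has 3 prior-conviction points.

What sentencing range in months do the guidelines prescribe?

0-5 months

Base offense level for unlawful possession of a weapon: 7.
§1 applies: 7 − 1 = 6.
§2 applies (level before this adjustment is 6 < 8, so +2): 6 + 2 = 8.
§3 does not apply.
§4 applies: 8 − 2 = 6.
§6 applies (level before this adjustment is 6 < 20, so +1): 6 + 1 = 7.
§7 applies: 7 − 1 = 6.
§8 does not apply.
Final offense level: 6.
Criminal history: 3 prior points → Category A (0-4).
Level 6 falls in the 1-6 band.
Grid: Level 1-6 × Category A = 0-5 months.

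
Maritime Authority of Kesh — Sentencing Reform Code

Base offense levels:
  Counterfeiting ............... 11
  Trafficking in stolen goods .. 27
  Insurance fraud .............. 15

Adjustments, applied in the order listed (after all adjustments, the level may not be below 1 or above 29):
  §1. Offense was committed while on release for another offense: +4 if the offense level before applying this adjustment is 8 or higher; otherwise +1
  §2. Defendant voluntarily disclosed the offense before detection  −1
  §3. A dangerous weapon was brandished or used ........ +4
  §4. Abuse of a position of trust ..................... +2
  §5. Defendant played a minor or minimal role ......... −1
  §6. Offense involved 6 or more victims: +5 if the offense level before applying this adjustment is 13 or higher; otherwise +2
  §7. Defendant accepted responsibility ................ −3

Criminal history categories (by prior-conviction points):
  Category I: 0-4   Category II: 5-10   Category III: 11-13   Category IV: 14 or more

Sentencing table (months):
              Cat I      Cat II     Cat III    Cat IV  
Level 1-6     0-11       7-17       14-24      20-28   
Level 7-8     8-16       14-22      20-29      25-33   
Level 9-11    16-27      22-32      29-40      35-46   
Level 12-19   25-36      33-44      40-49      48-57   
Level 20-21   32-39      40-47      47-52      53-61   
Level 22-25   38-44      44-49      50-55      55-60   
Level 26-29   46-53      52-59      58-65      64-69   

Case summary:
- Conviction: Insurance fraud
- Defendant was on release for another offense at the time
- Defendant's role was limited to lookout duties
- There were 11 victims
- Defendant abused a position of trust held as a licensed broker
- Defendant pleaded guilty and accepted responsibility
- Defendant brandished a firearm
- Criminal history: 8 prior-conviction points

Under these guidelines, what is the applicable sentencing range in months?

52-59 months

Base offense level for insurance fraud: 15.
§1 applies (level before this adjustment is 15 ≥ 8, so +4): 15 + 4 = 19.
§2 does not apply.
§3 applies: 19 + 4 = 23.
§4 applies: 23 + 2 = 25.
§5 applies: 25 − 1 = 24.
§6 applies (level before this adjustment is 24 ≥ 13, so +5): 24 + 5 = 29.
§7 applies: 29 − 3 = 26.
Final offense level: 26.
Criminal history: 8 prior points → Category II (5-10).
Level 26 falls in the 26-29 band.
Grid: Level 26-29 × Category II = 52-59 months.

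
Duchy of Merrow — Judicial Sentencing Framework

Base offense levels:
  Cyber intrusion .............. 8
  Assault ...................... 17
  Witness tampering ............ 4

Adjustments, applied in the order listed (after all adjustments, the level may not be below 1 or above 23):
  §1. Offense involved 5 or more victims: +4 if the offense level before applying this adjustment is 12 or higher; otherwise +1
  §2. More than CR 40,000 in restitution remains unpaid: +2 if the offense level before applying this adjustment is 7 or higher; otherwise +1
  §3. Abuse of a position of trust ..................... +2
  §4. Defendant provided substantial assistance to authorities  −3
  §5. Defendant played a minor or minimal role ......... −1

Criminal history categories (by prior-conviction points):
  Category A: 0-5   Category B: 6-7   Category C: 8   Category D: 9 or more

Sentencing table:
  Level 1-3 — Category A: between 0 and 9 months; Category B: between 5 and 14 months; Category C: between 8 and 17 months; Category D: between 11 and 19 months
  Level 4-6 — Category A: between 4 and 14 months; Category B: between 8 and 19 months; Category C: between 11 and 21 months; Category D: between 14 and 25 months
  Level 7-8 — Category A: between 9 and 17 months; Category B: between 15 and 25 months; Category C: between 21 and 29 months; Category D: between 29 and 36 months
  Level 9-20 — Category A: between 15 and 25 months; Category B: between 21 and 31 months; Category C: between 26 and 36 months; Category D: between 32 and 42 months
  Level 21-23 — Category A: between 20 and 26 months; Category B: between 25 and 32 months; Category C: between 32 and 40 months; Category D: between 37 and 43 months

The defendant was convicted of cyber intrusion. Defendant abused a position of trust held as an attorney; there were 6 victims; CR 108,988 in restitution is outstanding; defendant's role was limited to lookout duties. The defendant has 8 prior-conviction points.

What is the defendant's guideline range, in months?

26-36 months

Base offense level for cyber intrusion: 8.
§1 applies (level before this adjustment is 8 < 12, so +1): 8 + 1 = 9.
§2 applies (level before this adjustment is 9 ≥ 7, so +2): 9 + 2 = 11.
§3 applies: 11 + 2 = 13.
§5 applies: 13 − 1 = 12.
Final offense level: 12.
Criminal history: 8 prior points → Category C (8).
Level 12 falls in the 9-20 band.
Grid: Level 9-20 × Category C = 26-36 months.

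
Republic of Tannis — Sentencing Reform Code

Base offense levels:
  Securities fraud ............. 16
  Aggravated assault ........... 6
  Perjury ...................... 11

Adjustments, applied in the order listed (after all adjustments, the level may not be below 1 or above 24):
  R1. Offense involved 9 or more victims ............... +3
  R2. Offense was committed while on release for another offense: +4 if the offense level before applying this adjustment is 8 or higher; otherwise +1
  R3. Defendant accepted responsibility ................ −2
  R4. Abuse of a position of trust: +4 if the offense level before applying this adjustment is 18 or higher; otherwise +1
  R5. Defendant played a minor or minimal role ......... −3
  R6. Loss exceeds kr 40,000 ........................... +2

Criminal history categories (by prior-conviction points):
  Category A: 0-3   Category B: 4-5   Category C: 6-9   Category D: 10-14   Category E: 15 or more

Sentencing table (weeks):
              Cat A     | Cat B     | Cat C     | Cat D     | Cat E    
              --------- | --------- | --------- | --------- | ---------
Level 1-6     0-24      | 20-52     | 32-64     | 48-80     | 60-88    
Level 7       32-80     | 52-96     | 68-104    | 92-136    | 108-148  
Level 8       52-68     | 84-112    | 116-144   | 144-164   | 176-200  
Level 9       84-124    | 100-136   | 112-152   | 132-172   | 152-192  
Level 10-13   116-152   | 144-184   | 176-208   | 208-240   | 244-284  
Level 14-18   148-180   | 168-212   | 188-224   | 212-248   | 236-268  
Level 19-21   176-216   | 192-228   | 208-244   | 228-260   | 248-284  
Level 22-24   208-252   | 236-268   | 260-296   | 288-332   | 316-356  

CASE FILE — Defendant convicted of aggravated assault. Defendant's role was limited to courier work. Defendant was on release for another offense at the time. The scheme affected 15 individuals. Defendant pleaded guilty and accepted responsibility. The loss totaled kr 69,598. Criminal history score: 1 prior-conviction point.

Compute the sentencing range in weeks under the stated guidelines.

116-152 weeks

Base offense level for aggravated assault: 6.
R1 applies: 6 + 3 = 9.
R2 applies (level before this adjustment is 9 ≥ 8, so +4): 9 + 4 = 13.
R3 applies: 13 − 2 = 11.
R4 does not apply.
R5 applies: 11 − 3 = 8.
R6 applies: 8 + 2 = 10.
Final offense level: 10.
Criminal history: 1 prior point → Category A (0-3).
Level 10 falls in the 10-13 band.
Grid: Level 10-13 × Category A = 116-152 weeks.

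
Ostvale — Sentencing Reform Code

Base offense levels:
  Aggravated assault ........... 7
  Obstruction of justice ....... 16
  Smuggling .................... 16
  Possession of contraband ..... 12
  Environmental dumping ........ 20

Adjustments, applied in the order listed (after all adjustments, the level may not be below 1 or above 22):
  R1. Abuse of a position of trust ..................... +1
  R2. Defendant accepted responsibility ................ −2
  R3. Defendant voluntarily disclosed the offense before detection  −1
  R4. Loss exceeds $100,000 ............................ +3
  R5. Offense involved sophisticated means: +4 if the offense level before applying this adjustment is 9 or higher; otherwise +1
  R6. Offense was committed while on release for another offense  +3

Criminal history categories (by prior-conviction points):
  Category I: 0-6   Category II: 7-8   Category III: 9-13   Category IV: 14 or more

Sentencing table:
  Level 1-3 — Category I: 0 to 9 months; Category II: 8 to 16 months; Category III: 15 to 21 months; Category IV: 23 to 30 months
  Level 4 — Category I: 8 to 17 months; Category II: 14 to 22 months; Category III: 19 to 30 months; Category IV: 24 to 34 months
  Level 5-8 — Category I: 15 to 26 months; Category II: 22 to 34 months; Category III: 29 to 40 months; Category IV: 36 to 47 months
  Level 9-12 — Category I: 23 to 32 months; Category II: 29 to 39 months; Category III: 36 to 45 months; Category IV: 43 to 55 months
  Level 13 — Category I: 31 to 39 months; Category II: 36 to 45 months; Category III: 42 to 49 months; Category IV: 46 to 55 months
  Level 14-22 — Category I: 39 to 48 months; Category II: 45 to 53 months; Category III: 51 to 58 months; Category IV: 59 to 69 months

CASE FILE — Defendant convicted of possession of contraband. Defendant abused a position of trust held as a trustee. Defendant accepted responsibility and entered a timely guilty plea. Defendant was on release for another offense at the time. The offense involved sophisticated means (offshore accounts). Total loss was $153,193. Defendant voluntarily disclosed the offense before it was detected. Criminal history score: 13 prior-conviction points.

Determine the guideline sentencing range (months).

Base offense level for possession of contraband: 12.
R1 applies: 12 + 1 = 13.
R2 applies: 13 − 2 = 11.
R3 applies: 11 − 1 = 10.
R4 applies: 10 + 3 = 13.
R5 applies (level before this adjustment is 13 ≥ 9, so +4): 13 + 4 = 17.
R6 applies: 17 + 3 = 20.
Final offense level: 20.
Criminal history: 13 prior points → Category III (9-13).
Level 20 falls in the 14-22 band.
Grid: Level 14-22 × Category III = 51-58 months.

51-58 months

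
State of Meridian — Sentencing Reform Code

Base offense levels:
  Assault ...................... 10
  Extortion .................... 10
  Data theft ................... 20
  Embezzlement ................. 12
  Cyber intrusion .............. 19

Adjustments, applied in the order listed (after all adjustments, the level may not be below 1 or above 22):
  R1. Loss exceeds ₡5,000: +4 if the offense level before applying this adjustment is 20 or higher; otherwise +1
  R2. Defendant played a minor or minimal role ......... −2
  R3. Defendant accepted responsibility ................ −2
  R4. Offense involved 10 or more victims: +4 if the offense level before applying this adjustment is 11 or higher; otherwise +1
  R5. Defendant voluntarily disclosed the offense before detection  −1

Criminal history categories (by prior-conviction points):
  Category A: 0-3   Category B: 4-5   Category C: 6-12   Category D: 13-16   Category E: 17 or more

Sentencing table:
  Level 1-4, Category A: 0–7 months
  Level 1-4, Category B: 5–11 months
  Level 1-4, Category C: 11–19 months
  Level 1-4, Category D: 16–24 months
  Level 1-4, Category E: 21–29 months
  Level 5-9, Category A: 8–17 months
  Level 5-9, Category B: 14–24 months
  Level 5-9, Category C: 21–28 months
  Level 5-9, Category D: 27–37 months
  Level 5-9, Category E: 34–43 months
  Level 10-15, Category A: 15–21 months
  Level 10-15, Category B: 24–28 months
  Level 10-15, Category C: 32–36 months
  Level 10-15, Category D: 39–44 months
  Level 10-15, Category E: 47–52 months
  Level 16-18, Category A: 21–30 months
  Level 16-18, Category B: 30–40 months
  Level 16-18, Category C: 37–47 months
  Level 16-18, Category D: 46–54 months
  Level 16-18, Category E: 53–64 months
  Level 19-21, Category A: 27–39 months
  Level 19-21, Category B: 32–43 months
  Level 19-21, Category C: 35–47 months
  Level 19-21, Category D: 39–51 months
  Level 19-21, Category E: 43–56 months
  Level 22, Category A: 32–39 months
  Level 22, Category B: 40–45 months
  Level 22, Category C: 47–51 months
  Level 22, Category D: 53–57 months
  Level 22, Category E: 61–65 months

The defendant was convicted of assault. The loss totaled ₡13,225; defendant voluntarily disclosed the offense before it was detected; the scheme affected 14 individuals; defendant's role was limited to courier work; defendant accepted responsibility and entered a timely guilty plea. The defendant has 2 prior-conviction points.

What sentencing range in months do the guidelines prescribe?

Base offense level for assault: 10.
R1 applies (level before this adjustment is 10 < 20, so +1): 10 + 1 = 11.
R2 applies: 11 − 2 = 9.
R3 applies: 9 − 2 = 7.
R4 applies (level before this adjustment is 7 < 11, so +1): 7 + 1 = 8.
R5 applies: 8 − 1 = 7.
Final offense level: 7.
Criminal history: 2 prior points → Category A (0-3).
Level 7 falls in the 5-9 band.
Grid: Level 5-9 × Category A = 8-17 months.

8-17 months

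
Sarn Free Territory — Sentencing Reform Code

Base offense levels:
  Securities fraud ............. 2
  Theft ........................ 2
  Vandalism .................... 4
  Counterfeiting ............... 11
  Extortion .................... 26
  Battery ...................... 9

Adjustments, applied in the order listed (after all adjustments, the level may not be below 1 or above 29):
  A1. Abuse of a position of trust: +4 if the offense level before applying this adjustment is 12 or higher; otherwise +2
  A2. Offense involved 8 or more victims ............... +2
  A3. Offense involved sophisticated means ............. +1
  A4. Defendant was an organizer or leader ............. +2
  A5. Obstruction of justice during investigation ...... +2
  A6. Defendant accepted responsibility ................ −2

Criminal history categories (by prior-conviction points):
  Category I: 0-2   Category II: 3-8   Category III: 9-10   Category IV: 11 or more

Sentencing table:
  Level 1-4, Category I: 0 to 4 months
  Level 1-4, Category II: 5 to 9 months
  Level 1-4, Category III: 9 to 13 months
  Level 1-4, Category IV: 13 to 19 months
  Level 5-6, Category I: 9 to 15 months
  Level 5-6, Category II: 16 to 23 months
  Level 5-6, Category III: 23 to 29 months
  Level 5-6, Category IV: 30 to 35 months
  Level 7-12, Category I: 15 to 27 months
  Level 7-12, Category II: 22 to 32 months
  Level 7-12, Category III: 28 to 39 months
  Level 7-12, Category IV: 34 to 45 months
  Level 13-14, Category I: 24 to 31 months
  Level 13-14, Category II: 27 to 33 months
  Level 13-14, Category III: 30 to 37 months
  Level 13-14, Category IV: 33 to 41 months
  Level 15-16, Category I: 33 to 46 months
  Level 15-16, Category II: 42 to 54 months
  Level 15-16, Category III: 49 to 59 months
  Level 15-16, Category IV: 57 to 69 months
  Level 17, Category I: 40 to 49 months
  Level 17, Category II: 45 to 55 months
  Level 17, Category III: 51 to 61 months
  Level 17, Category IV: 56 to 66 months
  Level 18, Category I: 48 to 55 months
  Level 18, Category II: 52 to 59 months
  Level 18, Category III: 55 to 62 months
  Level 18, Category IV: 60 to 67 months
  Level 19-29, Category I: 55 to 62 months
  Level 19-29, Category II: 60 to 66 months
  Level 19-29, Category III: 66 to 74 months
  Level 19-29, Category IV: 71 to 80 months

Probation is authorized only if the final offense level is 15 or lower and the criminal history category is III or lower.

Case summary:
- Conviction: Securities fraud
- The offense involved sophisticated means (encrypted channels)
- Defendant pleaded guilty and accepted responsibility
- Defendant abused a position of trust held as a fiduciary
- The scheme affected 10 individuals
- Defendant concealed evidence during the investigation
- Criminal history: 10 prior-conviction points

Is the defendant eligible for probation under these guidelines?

Yes

Base offense level for securities fraud: 2.
A1 applies (level before this adjustment is 2 < 12, so +2): 2 + 2 = 4.
A2 applies: 4 + 2 = 6.
A3 applies: 6 + 1 = 7.
A5 applies: 7 + 2 = 9.
A6 applies: 9 − 2 = 7.
Final offense level: 7.
Criminal history: 10 prior points → Category III (9-10).
Level 7 falls in the 7-12 band.
Grid: Level 7-12 × Category III = 28-39 months.
Probation check: level 7 ≤ 15 and category III ≤ III → eligible.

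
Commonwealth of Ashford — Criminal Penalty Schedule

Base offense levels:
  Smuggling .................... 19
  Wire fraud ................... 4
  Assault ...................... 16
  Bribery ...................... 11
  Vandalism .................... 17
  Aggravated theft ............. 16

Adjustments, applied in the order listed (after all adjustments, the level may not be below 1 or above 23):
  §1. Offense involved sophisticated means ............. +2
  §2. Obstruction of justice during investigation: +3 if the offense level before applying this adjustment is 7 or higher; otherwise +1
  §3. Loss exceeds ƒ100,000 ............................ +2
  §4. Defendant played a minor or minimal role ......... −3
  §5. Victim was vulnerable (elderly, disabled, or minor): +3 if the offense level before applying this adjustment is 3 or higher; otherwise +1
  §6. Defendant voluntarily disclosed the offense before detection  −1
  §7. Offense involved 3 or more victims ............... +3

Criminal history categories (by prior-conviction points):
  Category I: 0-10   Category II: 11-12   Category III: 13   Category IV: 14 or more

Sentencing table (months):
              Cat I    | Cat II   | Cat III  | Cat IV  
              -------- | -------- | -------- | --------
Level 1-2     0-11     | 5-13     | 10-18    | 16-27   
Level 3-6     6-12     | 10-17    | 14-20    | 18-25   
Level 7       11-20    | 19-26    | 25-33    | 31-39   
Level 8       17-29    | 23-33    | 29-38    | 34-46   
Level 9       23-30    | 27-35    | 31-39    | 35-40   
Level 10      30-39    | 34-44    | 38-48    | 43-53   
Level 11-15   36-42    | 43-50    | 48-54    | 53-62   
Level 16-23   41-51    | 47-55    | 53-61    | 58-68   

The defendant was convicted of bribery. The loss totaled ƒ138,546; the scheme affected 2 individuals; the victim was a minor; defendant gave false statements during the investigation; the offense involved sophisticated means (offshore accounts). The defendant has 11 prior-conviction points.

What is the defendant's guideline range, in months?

47-55 months

Base offense level for bribery: 11.
§1 applies: 11 + 2 = 13.
§2 applies (level before this adjustment is 13 ≥ 7, so +3): 13 + 3 = 16.
§3 applies: 16 + 2 = 18.
§4 does not apply.
§5 applies (level before this adjustment is 18 ≥ 3, so +3): 18 + 3 = 21.
§6 does not apply.
Final offense level: 21.
Criminal history: 11 prior points → Category II (11-12).
Level 21 falls in the 16-23 band.
Grid: Level 16-23 × Category II = 47-55 months.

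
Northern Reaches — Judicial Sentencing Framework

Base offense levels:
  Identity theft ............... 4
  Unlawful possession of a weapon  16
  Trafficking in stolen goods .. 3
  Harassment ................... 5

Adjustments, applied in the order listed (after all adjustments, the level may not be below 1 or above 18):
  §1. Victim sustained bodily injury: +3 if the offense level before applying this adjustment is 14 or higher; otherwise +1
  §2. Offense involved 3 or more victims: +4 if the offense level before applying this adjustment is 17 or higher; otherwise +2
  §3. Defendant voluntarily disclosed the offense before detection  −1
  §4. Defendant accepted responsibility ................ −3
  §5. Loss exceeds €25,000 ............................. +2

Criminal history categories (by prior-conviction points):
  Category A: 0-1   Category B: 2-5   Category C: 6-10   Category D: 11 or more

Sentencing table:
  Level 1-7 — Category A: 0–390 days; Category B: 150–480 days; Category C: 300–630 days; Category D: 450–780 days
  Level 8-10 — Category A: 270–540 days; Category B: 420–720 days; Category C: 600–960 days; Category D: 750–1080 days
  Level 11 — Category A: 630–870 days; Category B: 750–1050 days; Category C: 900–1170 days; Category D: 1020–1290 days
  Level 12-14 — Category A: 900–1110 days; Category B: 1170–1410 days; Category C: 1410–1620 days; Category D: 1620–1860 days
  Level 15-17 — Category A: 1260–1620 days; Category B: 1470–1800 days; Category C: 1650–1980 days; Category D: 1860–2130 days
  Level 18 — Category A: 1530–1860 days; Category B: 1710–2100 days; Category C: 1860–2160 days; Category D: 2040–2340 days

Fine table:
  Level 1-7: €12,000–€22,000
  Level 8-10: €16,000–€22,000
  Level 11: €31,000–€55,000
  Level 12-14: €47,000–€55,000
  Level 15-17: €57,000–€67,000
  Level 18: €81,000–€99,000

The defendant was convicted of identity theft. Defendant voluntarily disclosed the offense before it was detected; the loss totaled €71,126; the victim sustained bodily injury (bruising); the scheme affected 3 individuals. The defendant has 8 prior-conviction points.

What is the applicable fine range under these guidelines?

Base offense level for identity theft: 4.
§1 applies (level before this adjustment is 4 < 14, so +1): 4 + 1 = 5.
§2 applies (level before this adjustment is 5 < 17, so +2): 5 + 2 = 7.
§3 applies: 7 − 1 = 6.
§4 does not apply.
§5 applies: 6 + 2 = 8.
Final offense level: 8.
Level 8 falls in the 8-10 band.
Fine table: Level 8-10 → €16,000–€22,000.

€16,000–€22,000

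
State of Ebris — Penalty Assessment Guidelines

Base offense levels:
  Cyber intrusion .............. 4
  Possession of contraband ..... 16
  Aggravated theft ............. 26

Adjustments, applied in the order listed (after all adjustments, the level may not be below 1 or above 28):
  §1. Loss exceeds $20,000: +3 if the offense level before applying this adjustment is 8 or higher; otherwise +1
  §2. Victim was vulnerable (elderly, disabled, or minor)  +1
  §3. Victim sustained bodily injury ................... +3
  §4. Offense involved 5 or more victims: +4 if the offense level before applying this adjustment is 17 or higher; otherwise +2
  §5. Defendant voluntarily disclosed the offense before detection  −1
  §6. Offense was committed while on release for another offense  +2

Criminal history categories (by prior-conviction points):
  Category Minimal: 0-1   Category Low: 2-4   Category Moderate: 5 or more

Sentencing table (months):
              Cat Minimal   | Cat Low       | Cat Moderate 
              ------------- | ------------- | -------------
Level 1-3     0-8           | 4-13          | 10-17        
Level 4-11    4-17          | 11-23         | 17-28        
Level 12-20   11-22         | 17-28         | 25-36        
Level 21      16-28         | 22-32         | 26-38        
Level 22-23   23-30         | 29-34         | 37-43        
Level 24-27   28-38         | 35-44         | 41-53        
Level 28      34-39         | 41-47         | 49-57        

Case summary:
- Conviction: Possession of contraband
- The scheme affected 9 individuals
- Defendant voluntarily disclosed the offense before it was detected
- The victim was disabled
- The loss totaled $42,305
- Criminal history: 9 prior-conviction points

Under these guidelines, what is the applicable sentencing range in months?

Base offense level for possession of contraband: 16.
§1 applies (level before this adjustment is 16 ≥ 8, so +3): 16 + 3 = 19.
§2 applies: 19 + 1 = 20.
§3 does not apply.
§4 applies (level before this adjustment is 20 ≥ 17, so +4): 20 + 4 = 24.
§5 applies: 24 − 1 = 23.
Final offense level: 23.
Criminal history: 9 prior points → Category Moderate (5+).
Level 23 falls in the 22-23 band.
Grid: Level 22-23 × Category Moderate = 37-43 months.

37-43 months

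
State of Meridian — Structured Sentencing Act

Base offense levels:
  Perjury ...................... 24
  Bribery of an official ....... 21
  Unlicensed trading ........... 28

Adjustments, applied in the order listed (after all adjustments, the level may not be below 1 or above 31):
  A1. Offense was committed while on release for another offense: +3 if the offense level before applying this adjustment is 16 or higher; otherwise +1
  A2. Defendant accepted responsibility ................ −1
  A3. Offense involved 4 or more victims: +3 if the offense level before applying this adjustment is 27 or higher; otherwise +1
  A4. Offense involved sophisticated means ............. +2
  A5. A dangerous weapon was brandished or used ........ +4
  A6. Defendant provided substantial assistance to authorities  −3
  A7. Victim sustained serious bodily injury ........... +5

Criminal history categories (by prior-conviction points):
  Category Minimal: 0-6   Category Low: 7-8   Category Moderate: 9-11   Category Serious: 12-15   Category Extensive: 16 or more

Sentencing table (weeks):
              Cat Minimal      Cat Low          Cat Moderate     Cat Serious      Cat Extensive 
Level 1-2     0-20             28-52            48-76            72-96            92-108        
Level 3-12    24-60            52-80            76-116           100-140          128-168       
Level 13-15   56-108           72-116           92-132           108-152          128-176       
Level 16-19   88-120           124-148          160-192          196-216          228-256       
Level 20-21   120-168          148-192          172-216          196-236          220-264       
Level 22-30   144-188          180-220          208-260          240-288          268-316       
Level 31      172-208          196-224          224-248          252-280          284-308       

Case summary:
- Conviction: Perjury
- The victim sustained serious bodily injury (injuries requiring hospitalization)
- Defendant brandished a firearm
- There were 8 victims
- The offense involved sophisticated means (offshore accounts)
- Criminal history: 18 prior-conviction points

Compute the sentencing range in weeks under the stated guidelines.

284-308 weeks

Base offense level for perjury: 24.
A1 does not apply.
A3 applies (level before this adjustment is 24 < 27, so +1): 24 + 1 = 25.
A4 applies: 25 + 2 = 27.
A5 applies: 27 + 4 = 31.
A7 applies: 31 + 5 = 36.
Level 36 exceeds the maximum of 31; capped at 31.
Final offense level: 31.
Criminal history: 18 prior points → Category Extensive (16+).
Level 31 falls in the 31 band.
Grid: Level 31 × Category Extensive = 284-308 weeks.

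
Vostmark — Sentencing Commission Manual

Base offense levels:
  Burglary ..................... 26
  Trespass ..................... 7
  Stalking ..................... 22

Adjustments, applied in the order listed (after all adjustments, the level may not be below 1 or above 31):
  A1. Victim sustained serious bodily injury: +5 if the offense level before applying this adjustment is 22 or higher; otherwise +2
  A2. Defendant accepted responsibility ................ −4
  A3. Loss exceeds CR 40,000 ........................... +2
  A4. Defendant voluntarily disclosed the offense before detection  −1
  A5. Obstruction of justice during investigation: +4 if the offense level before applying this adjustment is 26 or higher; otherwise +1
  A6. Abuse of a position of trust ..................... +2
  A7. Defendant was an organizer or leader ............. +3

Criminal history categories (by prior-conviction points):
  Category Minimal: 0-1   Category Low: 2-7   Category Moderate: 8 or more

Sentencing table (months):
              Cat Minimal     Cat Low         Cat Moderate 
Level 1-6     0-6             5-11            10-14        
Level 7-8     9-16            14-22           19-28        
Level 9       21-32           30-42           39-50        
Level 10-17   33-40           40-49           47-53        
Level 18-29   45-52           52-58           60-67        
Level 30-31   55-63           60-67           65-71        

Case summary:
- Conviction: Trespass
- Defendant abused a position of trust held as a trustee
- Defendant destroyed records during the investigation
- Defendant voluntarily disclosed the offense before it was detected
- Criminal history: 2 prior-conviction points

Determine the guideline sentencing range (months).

30-42 months

Base offense level for trespass: 7.
A1 does not apply.
A4 applies: 7 − 1 = 6.
A5 applies (level before this adjustment is 6 < 26, so +1): 6 + 1 = 7.
A6 applies: 7 + 2 = 9.
Final offense level: 9.
Criminal history: 2 prior points → Category Low (2-7).
Level 9 falls in the 9 band.
Grid: Level 9 × Category Low = 30-42 months.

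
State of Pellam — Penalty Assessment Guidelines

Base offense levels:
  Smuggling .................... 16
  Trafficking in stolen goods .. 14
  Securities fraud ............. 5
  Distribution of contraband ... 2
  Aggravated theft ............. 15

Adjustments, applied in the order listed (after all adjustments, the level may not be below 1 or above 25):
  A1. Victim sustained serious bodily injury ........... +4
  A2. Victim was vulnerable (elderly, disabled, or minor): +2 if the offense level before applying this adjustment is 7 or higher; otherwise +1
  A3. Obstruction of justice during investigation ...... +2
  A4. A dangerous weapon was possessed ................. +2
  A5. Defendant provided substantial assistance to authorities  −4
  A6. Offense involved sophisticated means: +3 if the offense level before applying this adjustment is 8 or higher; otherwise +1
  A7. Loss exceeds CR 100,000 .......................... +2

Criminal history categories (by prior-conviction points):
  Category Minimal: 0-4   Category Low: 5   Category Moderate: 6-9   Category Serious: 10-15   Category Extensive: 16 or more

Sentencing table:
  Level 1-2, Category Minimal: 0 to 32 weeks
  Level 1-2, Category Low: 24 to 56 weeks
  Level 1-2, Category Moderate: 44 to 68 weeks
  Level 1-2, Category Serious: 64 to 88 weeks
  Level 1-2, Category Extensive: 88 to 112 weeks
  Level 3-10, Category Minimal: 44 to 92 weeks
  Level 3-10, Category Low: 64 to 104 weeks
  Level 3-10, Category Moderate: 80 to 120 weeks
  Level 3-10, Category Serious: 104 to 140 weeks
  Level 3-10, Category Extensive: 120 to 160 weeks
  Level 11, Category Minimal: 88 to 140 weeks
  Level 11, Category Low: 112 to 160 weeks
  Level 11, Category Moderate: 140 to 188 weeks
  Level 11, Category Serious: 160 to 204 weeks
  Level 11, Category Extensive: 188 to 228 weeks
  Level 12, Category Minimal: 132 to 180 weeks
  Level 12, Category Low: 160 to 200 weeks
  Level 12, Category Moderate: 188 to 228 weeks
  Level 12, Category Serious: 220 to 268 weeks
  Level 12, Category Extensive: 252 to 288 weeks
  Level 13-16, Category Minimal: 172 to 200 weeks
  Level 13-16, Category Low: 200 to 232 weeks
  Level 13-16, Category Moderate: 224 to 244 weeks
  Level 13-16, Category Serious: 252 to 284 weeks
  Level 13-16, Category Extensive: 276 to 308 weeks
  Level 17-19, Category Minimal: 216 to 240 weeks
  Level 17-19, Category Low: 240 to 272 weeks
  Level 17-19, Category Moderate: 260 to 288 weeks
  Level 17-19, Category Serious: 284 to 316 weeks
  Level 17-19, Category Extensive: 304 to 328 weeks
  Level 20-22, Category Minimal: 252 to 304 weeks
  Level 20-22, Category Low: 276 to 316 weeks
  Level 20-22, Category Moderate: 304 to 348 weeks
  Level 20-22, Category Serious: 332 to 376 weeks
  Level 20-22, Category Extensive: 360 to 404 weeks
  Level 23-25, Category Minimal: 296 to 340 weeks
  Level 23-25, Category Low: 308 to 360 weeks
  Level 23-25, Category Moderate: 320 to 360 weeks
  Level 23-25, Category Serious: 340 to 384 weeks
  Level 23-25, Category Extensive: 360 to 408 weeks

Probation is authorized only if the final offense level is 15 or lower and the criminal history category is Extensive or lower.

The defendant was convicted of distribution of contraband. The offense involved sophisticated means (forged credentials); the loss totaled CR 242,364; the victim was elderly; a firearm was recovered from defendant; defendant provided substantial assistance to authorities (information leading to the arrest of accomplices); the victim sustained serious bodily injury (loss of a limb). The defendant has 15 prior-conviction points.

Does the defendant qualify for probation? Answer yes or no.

Yes

Base offense level for distribution of contraband: 2.
A1 applies: 2 + 4 = 6.
A2 applies (level before this adjustment is 6 < 7, so +1): 6 + 1 = 7.
A4 applies: 7 + 2 = 9.
A5 applies: 9 − 4 = 5.
A6 applies (level before this adjustment is 5 < 8, so +1): 5 + 1 = 6.
A7 applies: 6 + 2 = 8.
Final offense level: 8.
Criminal history: 15 prior points → Category Serious (10-15).
Level 8 falls in the 3-10 band.
Grid: Level 3-10 × Category Serious = 104-140 weeks.
Probation check: level 8 ≤ 15 and category Serious ≤ Extensive → eligible.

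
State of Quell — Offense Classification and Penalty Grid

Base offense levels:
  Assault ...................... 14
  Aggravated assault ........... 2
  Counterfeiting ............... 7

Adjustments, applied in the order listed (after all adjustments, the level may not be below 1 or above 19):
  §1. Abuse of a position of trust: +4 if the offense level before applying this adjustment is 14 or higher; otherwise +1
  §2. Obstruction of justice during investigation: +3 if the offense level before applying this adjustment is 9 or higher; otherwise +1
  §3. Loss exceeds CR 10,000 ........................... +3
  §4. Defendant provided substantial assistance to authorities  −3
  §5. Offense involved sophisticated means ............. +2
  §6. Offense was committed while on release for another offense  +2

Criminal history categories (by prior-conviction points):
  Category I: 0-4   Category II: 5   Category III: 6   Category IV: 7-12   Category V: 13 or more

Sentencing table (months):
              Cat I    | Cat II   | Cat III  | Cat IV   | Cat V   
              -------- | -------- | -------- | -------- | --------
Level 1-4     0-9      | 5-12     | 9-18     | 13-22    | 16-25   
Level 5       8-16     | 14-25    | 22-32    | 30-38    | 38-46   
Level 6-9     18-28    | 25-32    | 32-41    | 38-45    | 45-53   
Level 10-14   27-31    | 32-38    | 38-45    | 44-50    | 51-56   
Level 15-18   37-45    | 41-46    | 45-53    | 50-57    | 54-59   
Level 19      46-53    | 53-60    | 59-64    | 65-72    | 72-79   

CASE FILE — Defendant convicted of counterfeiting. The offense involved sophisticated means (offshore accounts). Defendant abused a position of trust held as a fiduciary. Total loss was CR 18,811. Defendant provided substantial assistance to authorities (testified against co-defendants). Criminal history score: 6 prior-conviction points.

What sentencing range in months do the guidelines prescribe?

Base offense level for counterfeiting: 7.
§1 applies (level before this adjustment is 7 < 14, so +1): 7 + 1 = 8.
§3 applies: 8 + 3 = 11.
§4 applies: 11 − 3 = 8.
§5 applies: 8 + 2 = 10.
§6 does not apply.
Final offense level: 10.
Criminal history: 6 prior points → Category III (6).
Level 10 falls in the 10-14 band.
Grid: Level 10-14 × Category III = 38-45 months.

38-45 months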